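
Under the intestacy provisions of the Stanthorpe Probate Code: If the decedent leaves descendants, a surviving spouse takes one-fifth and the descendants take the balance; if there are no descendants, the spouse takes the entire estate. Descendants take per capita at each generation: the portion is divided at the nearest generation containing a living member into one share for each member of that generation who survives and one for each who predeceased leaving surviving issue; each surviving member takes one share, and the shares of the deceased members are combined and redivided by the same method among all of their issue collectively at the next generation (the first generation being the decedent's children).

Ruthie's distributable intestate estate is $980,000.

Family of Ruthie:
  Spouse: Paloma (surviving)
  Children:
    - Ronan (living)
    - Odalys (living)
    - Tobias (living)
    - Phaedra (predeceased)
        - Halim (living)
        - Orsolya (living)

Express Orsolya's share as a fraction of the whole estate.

Paloma takes one-fifth of $980,000 = $196,000. The remaining $784,000 passes to the descendants.
The descendants' portion ($784,000) is divided at the children's generation into 4 shares of $196,000. Ronan, Odalys, and Tobias each take $196,000. The remaining share for the deceased Phaedra ($196,000) is carried to the next generation.
That pool ($196,000) is divided at the grandchildren's generation equally among Halim and Orsolya: $98,000 each.

Orsolya receives 1/10 of the estate.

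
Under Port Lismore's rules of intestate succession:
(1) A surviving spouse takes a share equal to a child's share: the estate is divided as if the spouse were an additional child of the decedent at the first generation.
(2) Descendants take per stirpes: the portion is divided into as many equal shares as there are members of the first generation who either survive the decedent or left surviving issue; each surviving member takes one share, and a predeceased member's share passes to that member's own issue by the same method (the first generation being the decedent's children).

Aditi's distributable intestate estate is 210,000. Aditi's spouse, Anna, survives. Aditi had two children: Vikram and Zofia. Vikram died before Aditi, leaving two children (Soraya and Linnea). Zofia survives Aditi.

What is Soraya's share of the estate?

The spouse counts as an additional share at the children's level, so there are 3 primary shares of 70,000. Anna takes one such share (70,000).
The children's combined portion (140,000) is divided into 2 shares of 70,000: Zofia takes 70,000; Vikram's 70,000 share passes to Vikram's issue.
Vikram's share (70,000) is divided into 2 shares of 35,000: Soraya and Linnea each take 35,000.

Soraya receives 35,000.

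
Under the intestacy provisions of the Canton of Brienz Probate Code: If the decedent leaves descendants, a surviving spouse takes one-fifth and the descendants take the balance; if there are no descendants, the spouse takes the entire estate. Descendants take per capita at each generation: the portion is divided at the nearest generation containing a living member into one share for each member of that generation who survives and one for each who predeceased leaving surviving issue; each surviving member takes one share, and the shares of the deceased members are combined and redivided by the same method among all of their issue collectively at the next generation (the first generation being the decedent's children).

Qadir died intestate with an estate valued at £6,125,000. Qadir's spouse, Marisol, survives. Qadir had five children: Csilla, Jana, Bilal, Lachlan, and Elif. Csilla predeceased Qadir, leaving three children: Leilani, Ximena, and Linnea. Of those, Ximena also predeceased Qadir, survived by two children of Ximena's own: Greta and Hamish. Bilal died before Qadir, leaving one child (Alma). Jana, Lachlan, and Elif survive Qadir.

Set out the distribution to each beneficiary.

Marisol: £1,225,000; Leilani: £490,000; Greta: £245,000; Hamish: £245,000; Linnea: £490,000; Jana: £980,000; Alma: £490,000; Lachlan: £980,000; Elif: £980,000

Marisol takes one-fifth of £6,125,000 = £1,225,000. The remaining £4,900,000 passes to the descendants.
The descendants' portion (£4,900,000) is divided at the children's generation into 5 shares of £980,000. Jana, Lachlan, and Elif each take £980,000. The 2 shares of the deceased (Csilla and Bilal) are combined into a pool of £1,960,000.
That pool (£1,960,000) is divided at the grandchildren's generation into 4 shares of £490,000. Leilani, Linnea, and Alma each take £490,000. The remaining share for the deceased Ximena (£490,000) is carried to the next generation.
That pool (£490,000) is divided at the great-grandchildren's generation equally among Greta and Hamish: £245,000 each.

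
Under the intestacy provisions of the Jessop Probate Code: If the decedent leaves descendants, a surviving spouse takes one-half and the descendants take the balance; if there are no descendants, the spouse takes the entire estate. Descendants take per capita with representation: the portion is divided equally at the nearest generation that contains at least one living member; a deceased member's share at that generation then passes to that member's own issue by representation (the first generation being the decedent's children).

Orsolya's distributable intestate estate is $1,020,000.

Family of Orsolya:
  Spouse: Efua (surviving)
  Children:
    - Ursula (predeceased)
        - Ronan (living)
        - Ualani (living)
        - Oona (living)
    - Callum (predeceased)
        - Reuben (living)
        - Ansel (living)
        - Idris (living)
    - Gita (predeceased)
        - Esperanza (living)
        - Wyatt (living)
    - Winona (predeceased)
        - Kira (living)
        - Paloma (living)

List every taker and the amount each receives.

Efua takes one-half of $1,020,000 = $510,000. The remaining $510,000 passes to the descendants.
No child survives, so the initial division is made at the grandchildren's generation.
The descendants' portion ($510,000) is divided into 10 shares of $51,000: Ronan, Ualani, Oona, Reuben, Ansel, Idris, Esperanza, Wyatt, Kira, and Paloma each take $51,000.

Efua: $510,000; Ronan: $51,000; Ualani: $51,000; Oona: $51,000; Reuben: $51,000; Ansel: $51,000; Idris: $51,000; Esperanza: $51,000; Wyatt: $51,000; Kira: $51,000; Paloma: $51,000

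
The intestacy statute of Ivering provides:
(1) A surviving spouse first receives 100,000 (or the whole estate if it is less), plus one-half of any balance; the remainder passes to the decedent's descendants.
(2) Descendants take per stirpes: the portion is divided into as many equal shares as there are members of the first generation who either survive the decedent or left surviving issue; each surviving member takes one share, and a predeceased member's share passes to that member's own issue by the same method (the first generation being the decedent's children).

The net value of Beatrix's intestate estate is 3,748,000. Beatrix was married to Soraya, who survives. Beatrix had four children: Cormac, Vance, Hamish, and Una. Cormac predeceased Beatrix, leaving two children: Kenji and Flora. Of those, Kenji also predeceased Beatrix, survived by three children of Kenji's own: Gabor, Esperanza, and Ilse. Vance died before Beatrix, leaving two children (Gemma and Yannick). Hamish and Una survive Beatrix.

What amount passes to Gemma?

Gemma receives 228,000.

Soraya first takes 100,000, leaving a balance of 3,648,000. Soraya then takes one-half of the balance (1,824,000), for a total of 1,924,000. The remaining 1,824,000 passes to the descendants.
The descendants' portion (1,824,000) is divided into 4 shares of 456,000: Hamish and Una each take 456,000; Cormac's 456,000 share passes to Cormac's issue; Vance's 456,000 share passes to Vance's issue.
Cormac's share (456,000) is divided into 2 shares of 228,000: Flora takes 228,000; Kenji's 228,000 share passes to Kenji's issue.
Kenji's share (228,000) is divided into 3 shares of 76,000: Gabor, Esperanza, and Ilse each take 76,000.
Vance's share (456,000) is divided into 2 shares of 228,000: Gemma and Yannick each take 228,000.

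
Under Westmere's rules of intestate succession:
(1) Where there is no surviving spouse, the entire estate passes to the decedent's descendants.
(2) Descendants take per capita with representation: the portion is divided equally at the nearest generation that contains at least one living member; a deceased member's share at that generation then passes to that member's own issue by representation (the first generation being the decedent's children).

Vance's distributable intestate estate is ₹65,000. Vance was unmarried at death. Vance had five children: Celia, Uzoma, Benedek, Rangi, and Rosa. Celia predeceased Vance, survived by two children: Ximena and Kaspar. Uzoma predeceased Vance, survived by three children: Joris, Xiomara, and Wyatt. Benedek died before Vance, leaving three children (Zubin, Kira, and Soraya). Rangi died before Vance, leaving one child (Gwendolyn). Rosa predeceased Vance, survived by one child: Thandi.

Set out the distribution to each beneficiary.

Ximena: ₹6,500; Kaspar: ₹6,500; Joris: ₹6,500; Xiomara: ₹6,500; Wyatt: ₹6,500; Zubin: ₹6,500; Kira: ₹6,500; Soraya: ₹6,500; Gwendolyn: ₹6,500; Thandi: ₹6,500

The entire ₹65,000 passes to the descendants.
No child survives, so the initial division is made at the grandchildren's generation.
That amount (₹65,000) is divided into 10 shares of ₹6,500: Ximena, Kaspar, Joris, Xiomara, Wyatt, Zubin, Kira, Soraya, Gwendolyn, and Thandi each take ₹6,500.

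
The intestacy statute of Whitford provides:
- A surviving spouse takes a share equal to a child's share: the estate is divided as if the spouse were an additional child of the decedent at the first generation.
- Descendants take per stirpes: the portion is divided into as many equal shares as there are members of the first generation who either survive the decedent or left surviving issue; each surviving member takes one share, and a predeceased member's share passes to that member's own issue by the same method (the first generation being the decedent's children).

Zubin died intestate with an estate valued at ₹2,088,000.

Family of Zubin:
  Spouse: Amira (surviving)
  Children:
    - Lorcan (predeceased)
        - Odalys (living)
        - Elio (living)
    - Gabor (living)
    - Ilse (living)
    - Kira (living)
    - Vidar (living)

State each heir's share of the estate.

Amira: ₹348,000; Odalys: ₹174,000; Elio: ₹174,000; Gabor: ₹348,000; Ilse: ₹348,000; Kira: ₹348,000; Vidar: ₹348,000

The spouse counts as an additional share at the children's level, so there are 6 primary shares of ₹348,000. Amira takes one such share (₹348,000).
The children's combined portion (₹1,740,000) is divided into 5 shares of ₹348,000: Gabor, Ilse, Kira, and Vidar each take ₹348,000; Lorcan's ₹348,000 share passes to Lorcan's issue.
Lorcan's share (₹348,000) is divided into 2 shares of ₹174,000: Odalys and Elio each take ₹174,000.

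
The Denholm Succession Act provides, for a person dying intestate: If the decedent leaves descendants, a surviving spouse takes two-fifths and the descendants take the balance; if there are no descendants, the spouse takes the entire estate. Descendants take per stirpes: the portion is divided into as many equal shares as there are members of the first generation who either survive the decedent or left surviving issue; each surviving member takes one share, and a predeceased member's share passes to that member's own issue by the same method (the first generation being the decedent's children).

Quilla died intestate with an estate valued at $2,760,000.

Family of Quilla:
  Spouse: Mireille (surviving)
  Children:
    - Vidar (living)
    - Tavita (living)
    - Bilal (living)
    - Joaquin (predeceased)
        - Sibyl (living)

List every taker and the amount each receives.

Mireille: $1,104,000; Vidar: $414,000; Tavita: $414,000; Bilal: $414,000; Sibyl: $414,000

Mireille takes two-fifths of $2,760,000 = $1,104,000. The remaining $1,656,000 passes to the descendants.
The descendants' portion ($1,656,000) is divided into 4 shares of $414,000: Vidar, Tavita, and Bilal each take $414,000; Joaquin's $414,000 share passes to Joaquin's issue.
Joaquin's share ($414,000) passes entirely to Sibyl.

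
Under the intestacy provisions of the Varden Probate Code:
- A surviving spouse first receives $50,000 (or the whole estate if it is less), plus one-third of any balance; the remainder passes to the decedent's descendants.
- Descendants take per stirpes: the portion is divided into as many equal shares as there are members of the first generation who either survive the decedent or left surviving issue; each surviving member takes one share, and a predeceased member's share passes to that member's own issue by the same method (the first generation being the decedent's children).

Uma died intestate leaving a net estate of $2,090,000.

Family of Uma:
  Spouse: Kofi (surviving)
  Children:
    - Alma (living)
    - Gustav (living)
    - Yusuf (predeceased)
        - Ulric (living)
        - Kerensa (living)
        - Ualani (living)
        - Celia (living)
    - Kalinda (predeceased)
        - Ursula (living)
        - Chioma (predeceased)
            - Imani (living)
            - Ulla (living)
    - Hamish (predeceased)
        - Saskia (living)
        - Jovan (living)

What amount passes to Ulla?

Ulla receives $68,000.

Kofi first takes $50,000, leaving a balance of $2,040,000. Kofi then takes one-third of the balance ($680,000), for a total of $730,000. The remaining $1,360,000 passes to the descendants.
The descendants' portion ($1,360,000) is divided into 5 shares of $272,000: Alma and Gustav each take $272,000; Yusuf's $272,000 share passes to Yusuf's issue; Kalinda's $272,000 share passes to Kalinda's issue; Hamish's $272,000 share passes to Hamish's issue.
Yusuf's share ($272,000) is divided into 4 shares of $68,000: Ulric, Kerensa, Ualani, and Celia each take $68,000.
Kalinda's share ($272,000) is divided into 2 shares of $136,000: Ursula takes $136,000; Chioma's $136,000 share passes to Chioma's issue.
Chioma's share ($136,000) is divided into 2 shares of $68,000: Imani and Ulla each take $68,000.
Hamish's share ($272,000) is divided into 2 shares of $136,000: Saskia and Jovan each take $136,000.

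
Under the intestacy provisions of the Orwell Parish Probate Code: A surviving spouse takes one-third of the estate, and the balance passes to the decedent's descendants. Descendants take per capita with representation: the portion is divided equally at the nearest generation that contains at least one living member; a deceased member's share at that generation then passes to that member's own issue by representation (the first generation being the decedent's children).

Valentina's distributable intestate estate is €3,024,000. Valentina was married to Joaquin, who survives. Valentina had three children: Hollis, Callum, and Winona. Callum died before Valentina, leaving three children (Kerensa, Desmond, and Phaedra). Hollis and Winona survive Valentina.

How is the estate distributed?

Joaquin takes one-third of €3,024,000 = €1,008,000. The remaining €2,016,000 passes to the descendants.
The descendants' portion (€2,016,000) is divided into 3 shares of €672,000: Hollis and Winona each take €672,000; Callum's €672,000 share passes to Callum's issue.
Callum's share (€672,000) is divided into 3 shares of €224,000: Kerensa, Desmond, and Phaedra each take €224,000.

Joaquin: €1,008,000; Hollis: €672,000; Kerensa: €224,000; Desmond: €224,000; Phaedra: €224,000; Winona: €672,000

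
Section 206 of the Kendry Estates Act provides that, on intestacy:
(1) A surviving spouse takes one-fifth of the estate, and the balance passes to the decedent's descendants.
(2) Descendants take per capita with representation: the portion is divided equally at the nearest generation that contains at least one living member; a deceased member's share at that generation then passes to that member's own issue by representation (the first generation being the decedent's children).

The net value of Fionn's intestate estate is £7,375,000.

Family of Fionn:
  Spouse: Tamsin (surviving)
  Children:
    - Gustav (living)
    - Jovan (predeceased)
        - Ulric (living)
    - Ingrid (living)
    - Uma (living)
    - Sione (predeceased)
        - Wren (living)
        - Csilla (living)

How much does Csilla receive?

Csilla receives £590,000.

Tamsin takes one-fifth of £7,375,000 = £1,475,000. The remaining £5,900,000 passes to the descendants.
The descendants' portion (£5,900,000) is divided into 5 shares of £1,180,000: Gustav, Ingrid, and Uma each take £1,180,000; Jovan's £1,180,000 share passes to Jovan's issue; Sione's £1,180,000 share passes to Sione's issue.
Jovan's share (£1,180,000) passes entirely to Ulric.
Sione's share (£1,180,000) is divided into 2 shares of £590,000: Wren and Csilla each take £590,000.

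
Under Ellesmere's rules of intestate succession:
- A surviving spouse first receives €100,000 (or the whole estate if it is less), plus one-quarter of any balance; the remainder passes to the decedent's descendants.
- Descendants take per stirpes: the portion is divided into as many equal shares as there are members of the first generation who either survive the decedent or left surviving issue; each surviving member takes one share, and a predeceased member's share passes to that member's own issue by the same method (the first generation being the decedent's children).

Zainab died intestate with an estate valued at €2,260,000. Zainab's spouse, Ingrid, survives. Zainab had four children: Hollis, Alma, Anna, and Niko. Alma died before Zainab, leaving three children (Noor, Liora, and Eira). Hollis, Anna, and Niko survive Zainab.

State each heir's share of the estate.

Ingrid first takes €100,000, leaving a balance of €2,160,000. Ingrid then takes one-quarter of the balance (€540,000), for a total of €640,000. The remaining €1,620,000 passes to the descendants.
The descendants' portion (€1,620,000) is divided into 4 shares of €405,000: Hollis, Anna, and Niko each take €405,000; Alma's €405,000 share passes to Alma's issue.
Alma's share (€405,000) is divided into 3 shares of €135,000: Noor, Liora, and Eira each take €135,000.

Ingrid: €640,000; Hollis: €405,000; Noor: €135,000; Liora: €135,000; Eira: €135,000; Anna: €405,000; Niko: €405,000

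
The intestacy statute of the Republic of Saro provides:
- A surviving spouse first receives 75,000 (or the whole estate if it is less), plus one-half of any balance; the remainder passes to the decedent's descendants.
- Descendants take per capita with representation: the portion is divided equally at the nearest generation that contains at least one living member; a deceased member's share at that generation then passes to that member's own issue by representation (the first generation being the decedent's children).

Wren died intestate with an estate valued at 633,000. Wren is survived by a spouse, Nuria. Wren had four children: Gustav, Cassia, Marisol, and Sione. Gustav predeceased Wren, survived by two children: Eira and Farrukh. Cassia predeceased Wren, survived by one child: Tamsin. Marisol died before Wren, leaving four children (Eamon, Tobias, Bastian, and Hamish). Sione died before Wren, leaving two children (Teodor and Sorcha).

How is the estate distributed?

Nuria first takes 75,000, leaving a balance of 558,000. Nuria then takes one-half of the balance (279,000), for a total of 354,000. The remaining 279,000 passes to the descendants.
No child survives, so the initial division is made at the grandchildren's generation.
The descendants' portion (279,000) is divided into 9 shares of 31,000: Eira, Farrukh, Tamsin, Eamon, Tobias, Bastian, Hamish, Teodor, and Sorcha each take 31,000.

Nuria: 354,000; Eira: 31,000; Farrukh: 31,000; Tamsin: 31,000; Eamon: 31,000; Tobias: 31,000; Bastian: 31,000; Hamish: 31,000; Teodor: 31,000; Sorcha: 31,000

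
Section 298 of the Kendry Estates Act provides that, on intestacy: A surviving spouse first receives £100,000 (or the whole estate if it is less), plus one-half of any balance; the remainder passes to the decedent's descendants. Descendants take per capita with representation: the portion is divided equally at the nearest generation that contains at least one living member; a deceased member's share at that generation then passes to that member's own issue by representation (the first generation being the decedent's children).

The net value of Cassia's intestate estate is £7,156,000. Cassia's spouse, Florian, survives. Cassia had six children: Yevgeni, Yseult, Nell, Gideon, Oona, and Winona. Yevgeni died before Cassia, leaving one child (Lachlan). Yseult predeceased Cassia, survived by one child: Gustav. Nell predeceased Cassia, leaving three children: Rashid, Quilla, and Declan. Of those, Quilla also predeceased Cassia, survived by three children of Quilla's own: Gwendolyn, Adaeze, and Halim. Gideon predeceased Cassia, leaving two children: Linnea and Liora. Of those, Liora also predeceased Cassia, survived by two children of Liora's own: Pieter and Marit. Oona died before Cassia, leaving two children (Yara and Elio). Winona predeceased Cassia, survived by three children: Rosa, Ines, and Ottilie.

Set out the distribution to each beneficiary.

Florian first takes £100,000, leaving a balance of £7,056,000. Florian then takes one-half of the balance (£3,528,000), for a total of £3,628,000. The remaining £3,528,000 passes to the descendants.
No child survives, so the initial division is made at the grandchildren's generation.
The descendants' portion (£3,528,000) is divided into 12 shares of £294,000: Lachlan, Gustav, Rashid, Declan, Linnea, Yara, Elio, Rosa, Ines, and Ottilie each take £294,000; Quilla's £294,000 share passes to Quilla's issue; Liora's £294,000 share passes to Liora's issue.
Quilla's share (£294,000) is divided into 3 shares of £98,000: Gwendolyn, Adaeze, and Halim each take £98,000.
Liora's share (£294,000) is divided into 2 shares of £147,000: Pieter and Marit each take £147,000.

Florian: £3,628,000; Lachlan: £294,000; Gustav: £294,000; Rashid: £294,000; Gwendolyn: £98,000; Adaeze: £98,000; Halim: £98,000; Declan: £294,000; Linnea: £294,000; Pieter: £147,000; Marit: £147,000; Yara: £294,000; Elio: £294,000; Rosa: £294,000; Ines: £294,000; Ottilie: £294,000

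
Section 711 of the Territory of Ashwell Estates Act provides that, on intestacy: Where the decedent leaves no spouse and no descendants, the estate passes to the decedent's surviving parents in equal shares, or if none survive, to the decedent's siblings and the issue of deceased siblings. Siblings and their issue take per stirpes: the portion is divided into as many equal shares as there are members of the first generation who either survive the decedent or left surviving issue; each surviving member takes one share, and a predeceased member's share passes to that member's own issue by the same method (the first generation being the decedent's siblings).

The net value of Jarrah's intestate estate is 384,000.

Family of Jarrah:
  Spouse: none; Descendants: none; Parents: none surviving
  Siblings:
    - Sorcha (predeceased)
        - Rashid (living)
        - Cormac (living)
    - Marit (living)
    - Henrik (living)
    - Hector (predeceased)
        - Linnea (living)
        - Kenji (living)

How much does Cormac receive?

Cormac receives 48,000.

The entire 384,000 passes to the siblings and their issue.
That amount (384,000) is divided into 4 shares of 96,000: Marit and Henrik each take 96,000; Sorcha's 96,000 share passes to Sorcha's issue; Hector's 96,000 share passes to Hector's issue.
Sorcha's share (96,000) is divided into 2 shares of 48,000: Rashid and Cormac each take 48,000.
Hector's share (96,000) is divided into 2 shares of 48,000: Linnea and Kenji each take 48,000.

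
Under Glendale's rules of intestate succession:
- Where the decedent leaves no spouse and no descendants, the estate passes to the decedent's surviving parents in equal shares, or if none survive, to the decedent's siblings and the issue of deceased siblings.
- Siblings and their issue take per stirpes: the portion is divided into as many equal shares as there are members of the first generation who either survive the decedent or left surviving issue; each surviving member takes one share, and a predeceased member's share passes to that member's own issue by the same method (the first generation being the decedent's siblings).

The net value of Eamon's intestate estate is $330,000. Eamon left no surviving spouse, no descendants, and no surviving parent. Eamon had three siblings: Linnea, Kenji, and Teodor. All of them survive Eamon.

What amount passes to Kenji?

Kenji receives $110,000.

The entire $330,000 passes to the siblings and their issue.
That amount ($330,000) is divided into 3 shares of $110,000: Linnea, Kenji, and Teodor each take $110,000.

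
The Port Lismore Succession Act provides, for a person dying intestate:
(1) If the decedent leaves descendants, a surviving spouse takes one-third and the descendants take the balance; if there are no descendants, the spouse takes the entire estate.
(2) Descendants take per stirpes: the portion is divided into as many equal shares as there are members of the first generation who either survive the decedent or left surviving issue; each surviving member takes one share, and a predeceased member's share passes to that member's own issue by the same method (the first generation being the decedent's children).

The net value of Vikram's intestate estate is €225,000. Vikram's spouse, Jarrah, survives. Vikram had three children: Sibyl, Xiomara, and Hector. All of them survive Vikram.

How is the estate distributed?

Jarrah: €75,000; Sibyl: €50,000; Xiomara: €50,000; Hector: €50,000

Jarrah takes one-third of €225,000 = €75,000. The remaining €150,000 passes to the descendants.
The descendants' portion (€150,000) is divided into 3 shares of €50,000: Sibyl, Xiomara, and Hector each take €50,000.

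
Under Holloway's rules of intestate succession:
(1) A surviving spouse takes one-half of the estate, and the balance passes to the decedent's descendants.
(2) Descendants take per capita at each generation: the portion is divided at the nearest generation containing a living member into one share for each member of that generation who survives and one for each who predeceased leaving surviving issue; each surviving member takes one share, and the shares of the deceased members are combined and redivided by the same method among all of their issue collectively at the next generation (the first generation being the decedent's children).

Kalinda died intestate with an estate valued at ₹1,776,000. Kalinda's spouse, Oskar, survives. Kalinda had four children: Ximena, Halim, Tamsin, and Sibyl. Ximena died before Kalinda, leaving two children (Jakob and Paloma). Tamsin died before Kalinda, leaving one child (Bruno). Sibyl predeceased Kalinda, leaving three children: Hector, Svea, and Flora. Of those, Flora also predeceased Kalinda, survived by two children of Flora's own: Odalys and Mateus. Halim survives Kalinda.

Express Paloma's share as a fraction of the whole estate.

Paloma receives 1/16 of the estate.

Oskar takes one-half of ₹1,776,000 = ₹888,000. The remaining ₹888,000 passes to the descendants.
The descendants' portion (₹888,000) is divided at the children's generation into 4 shares of ₹222,000. Halim takes ₹222,000. The 3 shares of the deceased (Ximena, Tamsin, and Sibyl) are combined into a pool of ₹666,000.
That pool (₹666,000) is divided at the grandchildren's generation into 6 shares of ₹111,000. Jakob, Paloma, Bruno, Hector, and Svea each take ₹111,000. The remaining share for the deceased Flora (₹111,000) is carried to the next generation.
That pool (₹111,000) is divided at the great-grandchildren's generation equally among Odalys and Mateus: ₹55,500 each.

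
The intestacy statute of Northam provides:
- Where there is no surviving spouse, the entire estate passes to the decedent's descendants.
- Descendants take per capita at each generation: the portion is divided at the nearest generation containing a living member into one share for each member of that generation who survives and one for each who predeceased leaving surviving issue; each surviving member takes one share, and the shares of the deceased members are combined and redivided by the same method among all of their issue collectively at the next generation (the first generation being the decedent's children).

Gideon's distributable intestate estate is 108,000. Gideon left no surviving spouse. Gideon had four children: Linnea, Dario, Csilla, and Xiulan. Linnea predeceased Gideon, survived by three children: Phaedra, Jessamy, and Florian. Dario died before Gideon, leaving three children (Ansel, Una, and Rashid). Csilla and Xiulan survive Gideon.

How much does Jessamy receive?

Jessamy receives 9,000.

The entire 108,000 passes to the descendants.
That amount (108,000) is divided at the children's generation into 4 shares of 27,000. Csilla and Xiulan each take 27,000. The 2 shares of the deceased (Linnea and Dario) are combined into a pool of 54,000.
That pool (54,000) is divided at the grandchildren's generation equally among Phaedra, Jessamy, Florian, Ansel, Una, and Rashid: 9,000 each.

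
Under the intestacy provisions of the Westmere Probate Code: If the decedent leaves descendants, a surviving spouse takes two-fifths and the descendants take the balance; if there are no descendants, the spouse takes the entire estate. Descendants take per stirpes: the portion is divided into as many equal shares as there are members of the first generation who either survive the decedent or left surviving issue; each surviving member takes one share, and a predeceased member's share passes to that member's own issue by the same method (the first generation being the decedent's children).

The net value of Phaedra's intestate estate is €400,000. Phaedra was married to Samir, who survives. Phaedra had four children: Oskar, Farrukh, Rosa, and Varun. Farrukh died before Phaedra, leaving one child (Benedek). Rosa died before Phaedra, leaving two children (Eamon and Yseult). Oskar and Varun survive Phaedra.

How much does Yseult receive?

Samir takes two-fifths of €400,000 = €160,000. The remaining €240,000 passes to the descendants.
The descendants' portion (€240,000) is divided into 4 shares of €60,000: Oskar and Varun each take €60,000; Farrukh's €60,000 share passes to Farrukh's issue; Rosa's €60,000 share passes to Rosa's issue.
Farrukh's share (€60,000) passes entirely to Benedek.
Rosa's share (€60,000) is divided into 2 shares of €30,000: Eamon and Yseult each take €30,000.

Yseult receives €30,000.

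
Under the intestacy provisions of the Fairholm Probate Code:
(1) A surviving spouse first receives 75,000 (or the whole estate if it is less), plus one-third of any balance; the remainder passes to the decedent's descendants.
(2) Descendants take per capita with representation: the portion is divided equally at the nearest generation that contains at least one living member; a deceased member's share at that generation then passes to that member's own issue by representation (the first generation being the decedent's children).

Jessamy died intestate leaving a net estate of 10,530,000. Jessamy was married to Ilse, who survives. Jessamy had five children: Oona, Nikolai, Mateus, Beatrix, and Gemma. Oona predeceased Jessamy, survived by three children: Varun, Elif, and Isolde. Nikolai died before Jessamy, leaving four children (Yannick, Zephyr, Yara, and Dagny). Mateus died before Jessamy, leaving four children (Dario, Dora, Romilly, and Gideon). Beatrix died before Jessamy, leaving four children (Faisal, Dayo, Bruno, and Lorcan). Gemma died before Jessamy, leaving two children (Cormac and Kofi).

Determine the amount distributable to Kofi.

Ilse first takes 75,000, leaving a balance of 10,455,000. Ilse then takes one-third of the balance (3,485,000), for a total of 3,560,000. The remaining 6,970,000 passes to the descendants.
No child survives, so the initial division is made at the grandchildren's generation.
The descendants' portion (6,970,000) is divided into 17 shares of 410,000: Varun, Elif, Isolde, Yannick, Zephyr, Yara, Dagny, Dario, Dora, Romilly, Gideon, Faisal, Dayo, Bruno, Lorcan, Cormac, and Kofi each take 410,000.

Kofi receives 410,000.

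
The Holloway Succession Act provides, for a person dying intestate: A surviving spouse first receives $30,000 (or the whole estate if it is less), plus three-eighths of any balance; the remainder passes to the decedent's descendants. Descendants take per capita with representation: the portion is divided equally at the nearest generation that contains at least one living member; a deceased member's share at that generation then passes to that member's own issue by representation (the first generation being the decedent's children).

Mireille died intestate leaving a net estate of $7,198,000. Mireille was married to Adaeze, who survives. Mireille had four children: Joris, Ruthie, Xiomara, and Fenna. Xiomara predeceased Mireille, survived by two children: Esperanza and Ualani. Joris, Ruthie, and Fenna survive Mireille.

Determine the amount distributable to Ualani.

Adaeze first takes $30,000, leaving a balance of $7,168,000. Adaeze then takes three-eighths of the balance ($2,688,000), for a total of $2,718,000. The remaining $4,480,000 passes to the descendants.
The descendants' portion ($4,480,000) is divided into 4 shares of $1,120,000: Joris, Ruthie, and Fenna each take $1,120,000; Xiomara's $1,120,000 share passes to Xiomara's issue.
Xiomara's share ($1,120,000) is divided into 2 shares of $560,000: Esperanza and Ualani each take $560,000.

Ualani receives $560,000.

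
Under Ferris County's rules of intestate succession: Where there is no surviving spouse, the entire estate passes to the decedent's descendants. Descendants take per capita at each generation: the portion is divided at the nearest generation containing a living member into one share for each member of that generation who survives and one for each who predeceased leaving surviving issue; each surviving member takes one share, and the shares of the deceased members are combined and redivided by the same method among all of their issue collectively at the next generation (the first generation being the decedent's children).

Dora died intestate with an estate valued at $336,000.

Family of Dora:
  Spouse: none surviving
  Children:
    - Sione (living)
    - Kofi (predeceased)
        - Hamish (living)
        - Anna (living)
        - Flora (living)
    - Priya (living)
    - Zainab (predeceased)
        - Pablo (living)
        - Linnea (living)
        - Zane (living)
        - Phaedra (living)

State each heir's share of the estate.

The entire $336,000 passes to the descendants.
That amount ($336,000) is divided at the children's generation into 4 shares of $84,000. Sione and Priya each take $84,000. The 2 shares of the deceased (Kofi and Zainab) are combined into a pool of $168,000.
That pool ($168,000) is divided at the grandchildren's generation equally among Hamish, Anna, Flora, Pablo, Linnea, Zane, and Phaedra: $24,000 each.

Sione: $84,000; Hamish: $24,000; Anna: $24,000; Flora: $24,000; Priya: $84,000; Pablo: $24,000; Linnea: $24,000; Zane: $24,000; Phaedra: $24,000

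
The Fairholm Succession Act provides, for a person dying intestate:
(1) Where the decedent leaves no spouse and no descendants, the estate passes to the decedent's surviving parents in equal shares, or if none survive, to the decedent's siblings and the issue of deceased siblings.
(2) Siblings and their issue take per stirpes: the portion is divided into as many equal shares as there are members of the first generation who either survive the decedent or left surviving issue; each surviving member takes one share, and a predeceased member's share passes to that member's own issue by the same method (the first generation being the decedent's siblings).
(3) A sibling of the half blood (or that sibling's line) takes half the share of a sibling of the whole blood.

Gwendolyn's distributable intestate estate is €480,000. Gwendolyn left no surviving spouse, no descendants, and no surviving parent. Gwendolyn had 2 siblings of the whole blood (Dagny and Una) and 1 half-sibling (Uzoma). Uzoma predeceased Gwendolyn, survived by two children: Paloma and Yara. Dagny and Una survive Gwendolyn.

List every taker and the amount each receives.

The entire €480,000 passes to the siblings and their issue.
Counting each half-blood sibling's line as half a unit, there are 5/2 units in €480,000, so one unit is €192,000. Whole-blood lines (Dagny and Una) take €192,000 each; half-blood lines (Uzoma) take €96,000 each.
Uzoma's share (€96,000) is divided into 2 shares of €48,000: Paloma and Yara each take €48,000.

Dagny: €192,000; Una: €192,000; Paloma: €48,000; Yara: €48,000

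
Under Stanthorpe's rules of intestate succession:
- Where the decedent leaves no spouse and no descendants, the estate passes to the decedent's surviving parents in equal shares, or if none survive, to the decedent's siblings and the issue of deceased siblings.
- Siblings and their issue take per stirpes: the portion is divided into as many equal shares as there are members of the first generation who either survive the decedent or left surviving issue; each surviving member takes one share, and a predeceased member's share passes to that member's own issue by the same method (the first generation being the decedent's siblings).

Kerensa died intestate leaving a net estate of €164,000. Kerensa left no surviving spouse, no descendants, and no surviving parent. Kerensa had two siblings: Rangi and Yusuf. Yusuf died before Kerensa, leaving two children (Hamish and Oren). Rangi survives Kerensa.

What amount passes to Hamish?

Hamish receives €41,000.

The entire €164,000 passes to the siblings and their issue.
That amount (€164,000) is divided into 2 shares of €82,000: Rangi takes €82,000; Yusuf's €82,000 share passes to Yusuf's issue.
Yusuf's share (€82,000) is divided into 2 shares of €41,000: Hamish and Oren each take €41,000.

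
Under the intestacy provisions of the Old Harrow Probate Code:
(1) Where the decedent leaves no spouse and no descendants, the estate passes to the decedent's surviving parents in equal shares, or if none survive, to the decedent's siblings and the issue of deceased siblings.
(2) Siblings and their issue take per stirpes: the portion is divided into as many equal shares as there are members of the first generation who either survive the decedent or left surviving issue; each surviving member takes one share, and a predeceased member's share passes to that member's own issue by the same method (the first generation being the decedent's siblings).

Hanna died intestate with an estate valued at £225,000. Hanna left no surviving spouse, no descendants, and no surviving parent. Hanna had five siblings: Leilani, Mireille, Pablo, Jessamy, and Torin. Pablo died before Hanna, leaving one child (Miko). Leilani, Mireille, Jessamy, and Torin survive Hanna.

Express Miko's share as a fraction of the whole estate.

Miko receives 1/5 of the estate.

The entire £225,000 passes to the siblings and their issue.
That amount (£225,000) is divided into 5 shares of £45,000: Leilani, Mireille, Jessamy, and Torin each take £45,000; Pablo's £45,000 share passes to Pablo's issue.
Pablo's share (£45,000) passes entirely to Miko.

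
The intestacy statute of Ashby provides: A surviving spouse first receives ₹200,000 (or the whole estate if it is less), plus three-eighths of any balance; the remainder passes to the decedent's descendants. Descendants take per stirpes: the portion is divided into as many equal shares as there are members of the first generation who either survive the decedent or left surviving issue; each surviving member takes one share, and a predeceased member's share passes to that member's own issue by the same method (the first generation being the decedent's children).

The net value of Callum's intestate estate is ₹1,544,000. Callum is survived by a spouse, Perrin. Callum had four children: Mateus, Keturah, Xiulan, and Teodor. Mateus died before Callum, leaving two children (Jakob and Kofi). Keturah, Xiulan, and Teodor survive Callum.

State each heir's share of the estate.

Perrin: ₹704,000; Jakob: ₹105,000; Kofi: ₹105,000; Keturah: ₹210,000; Xiulan: ₹210,000; Teodor: ₹210,000

Perrin first takes ₹200,000, leaving a balance of ₹1,344,000. Perrin then takes three-eighths of the balance (₹504,000), for a total of ₹704,000. The remaining ₹840,000 passes to the descendants.
The descendants' portion (₹840,000) is divided into 4 shares of ₹210,000: Keturah, Xiulan, and Teodor each take ₹210,000; Mateus's ₹210,000 share passes to Mateus's issue.
Mateus's share (₹210,000) is divided into 2 shares of ₹105,000: Jakob and Kofi each take ₹105,000.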